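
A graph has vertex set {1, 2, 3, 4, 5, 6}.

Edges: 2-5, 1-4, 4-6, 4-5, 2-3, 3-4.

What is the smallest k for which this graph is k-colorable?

4 and 5 are adjacent, so at least 2 colors are needed.
2 colors suffice: 1=blue, 2=red, 3=blue, 4=red, 5=blue, 6=blue. Each edge has distinct colors on its endpoints.

2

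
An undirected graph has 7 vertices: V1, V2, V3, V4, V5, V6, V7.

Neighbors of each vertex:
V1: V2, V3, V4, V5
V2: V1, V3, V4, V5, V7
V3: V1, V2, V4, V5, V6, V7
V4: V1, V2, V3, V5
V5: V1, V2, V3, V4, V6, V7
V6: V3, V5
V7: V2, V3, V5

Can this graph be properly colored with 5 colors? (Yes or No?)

The chromatic number is 5. V1, V2, V3, V4, V5 are mutually adjacent (a clique of size 5), so at least 5 colors are needed.
5 colors suffice: color R → {V5}; color B → {V3}; color G → {V2, V6}; color Y → {V1, V7}; color P → {V4}.
That is already a proper 5-coloring.

Yes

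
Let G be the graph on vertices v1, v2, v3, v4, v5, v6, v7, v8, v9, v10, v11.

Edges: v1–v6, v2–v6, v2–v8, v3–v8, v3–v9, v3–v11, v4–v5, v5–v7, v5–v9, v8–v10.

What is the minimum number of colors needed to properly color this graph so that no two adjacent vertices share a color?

2

v5 and v9 are adjacent, so at least 2 colors are needed.
One proper 2-coloring: v1=red, v2=red, v3=red, v4=blue, v5=red, v6=blue, v7=blue, v8=blue, v9=blue, v10=red, v11=blue. No two adjacent vertices share a color.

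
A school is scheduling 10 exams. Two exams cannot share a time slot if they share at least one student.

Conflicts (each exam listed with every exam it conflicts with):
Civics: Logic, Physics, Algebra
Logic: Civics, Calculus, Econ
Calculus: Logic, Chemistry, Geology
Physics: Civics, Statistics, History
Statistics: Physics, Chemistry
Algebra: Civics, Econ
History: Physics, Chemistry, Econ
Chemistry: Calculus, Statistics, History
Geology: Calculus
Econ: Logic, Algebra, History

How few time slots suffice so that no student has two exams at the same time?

3

The cycle Logic-Calculus-Chemistry-History-Econ-Logic has odd length 5, so it cannot be 2-colored; at least 3 time slots are needed.
3 time slots suffice: time slot 1 → {Civics, Calculus, Statistics, History}; time slot 2 → {Logic, Physics, Algebra, Chemistry, Geology}; time slot 3 → {Econ}. No two conflicting exams share a time slot.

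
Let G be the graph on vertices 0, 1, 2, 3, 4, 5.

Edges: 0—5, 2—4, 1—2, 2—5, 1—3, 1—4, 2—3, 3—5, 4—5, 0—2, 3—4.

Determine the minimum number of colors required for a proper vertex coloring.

2, 3, 4, 5 form a clique, so at least 4 colors are needed.
4 colors suffice: color a → {2}; color b → {1, 5}; color c → {0, 3}; color d → {4}. Every edge joins two different colors.

4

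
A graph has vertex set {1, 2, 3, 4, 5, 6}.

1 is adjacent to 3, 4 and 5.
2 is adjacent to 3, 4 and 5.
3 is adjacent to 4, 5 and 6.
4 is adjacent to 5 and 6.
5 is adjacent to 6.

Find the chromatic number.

4

1, 3, 4, 5 are mutually adjacent (a clique of size 4), so at least 4 colors are needed.
One proper 4-coloring: 1=yellow, 2=yellow, 3=blue, 4=red, 5=green, 6=yellow. Every edge joins two different colors.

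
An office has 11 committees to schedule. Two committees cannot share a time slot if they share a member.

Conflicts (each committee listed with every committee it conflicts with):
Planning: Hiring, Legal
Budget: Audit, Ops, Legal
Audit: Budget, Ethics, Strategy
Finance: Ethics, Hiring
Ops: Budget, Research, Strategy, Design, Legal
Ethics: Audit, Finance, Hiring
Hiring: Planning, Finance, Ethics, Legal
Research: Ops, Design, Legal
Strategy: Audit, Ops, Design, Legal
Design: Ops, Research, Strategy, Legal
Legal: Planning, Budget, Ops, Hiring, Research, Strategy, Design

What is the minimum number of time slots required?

4

Ops, Strategy, Design, Legal pairwise conflict, so at least 4 time slots are needed.
4 time slots suffice: time slot 1 → {Audit, Finance, Legal}; time slot 2 → {Ops, Hiring}; time slot 3 → {Planning, Budget, Ethics, Research, Strategy}; time slot 4 → {Design}. No two conflicting committees share a time slot.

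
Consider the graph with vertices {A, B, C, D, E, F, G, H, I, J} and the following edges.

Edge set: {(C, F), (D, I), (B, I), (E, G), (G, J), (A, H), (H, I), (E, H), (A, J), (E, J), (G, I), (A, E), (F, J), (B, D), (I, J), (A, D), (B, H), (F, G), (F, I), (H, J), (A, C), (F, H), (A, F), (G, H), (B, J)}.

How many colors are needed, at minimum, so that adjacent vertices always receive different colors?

F, G, H, I, J are mutually adjacent (a clique of size 5), so at least 5 colors are needed.
A valid assignment using 5 colors: A=3, B=4, C=1, D=1, E=4, F=4, G=5, H=1, I=3, J=2. Every edge joins two different colors.

5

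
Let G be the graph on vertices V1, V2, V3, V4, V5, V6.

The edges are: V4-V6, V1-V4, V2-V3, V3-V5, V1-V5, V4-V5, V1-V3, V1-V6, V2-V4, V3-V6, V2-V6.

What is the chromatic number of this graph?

3

V1, V3, V5 are mutually adjacent, so at least 3 colors are needed.
One proper 3-coloring: V1=3, V2=3, V3=1, V4=1, V5=2, V6=2. No two adjacent vertices share a color.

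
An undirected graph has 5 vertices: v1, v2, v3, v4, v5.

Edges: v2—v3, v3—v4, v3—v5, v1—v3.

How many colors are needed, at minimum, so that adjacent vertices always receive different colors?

v3 and v4 are adjacent, so at least 2 colors are needed.
2 colors suffice: v1=2, v2=2, v3=1, v4=2, v5=2. No two adjacent vertices share a color.

2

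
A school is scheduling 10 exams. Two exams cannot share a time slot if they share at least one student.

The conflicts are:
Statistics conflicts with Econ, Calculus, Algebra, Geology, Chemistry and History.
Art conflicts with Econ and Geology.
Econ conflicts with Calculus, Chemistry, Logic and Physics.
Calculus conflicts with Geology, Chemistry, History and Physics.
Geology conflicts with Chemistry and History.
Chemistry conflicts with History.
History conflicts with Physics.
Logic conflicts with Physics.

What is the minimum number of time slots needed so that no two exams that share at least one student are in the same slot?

Statistics, Calculus, Geology, Chemistry, History all conflict with each other, so at least 5 time slots are needed.
A valid assignment using 5 time slots: Statistics=3, Art=2, Econ=1, Calculus=2, Algebra=1, Geology=1, Chemistry=4, History=5, Logic=2, Physics=3. Every pair that conflicts lands in different time slots.

5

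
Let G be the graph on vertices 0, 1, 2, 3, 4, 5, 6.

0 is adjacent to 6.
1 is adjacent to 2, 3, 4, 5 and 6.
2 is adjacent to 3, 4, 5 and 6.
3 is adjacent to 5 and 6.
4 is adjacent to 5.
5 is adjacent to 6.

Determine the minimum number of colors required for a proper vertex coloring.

1, 2, 3, 5, 6 form a clique, so at least 5 colors are needed.
One proper 5-coloring: 0=b, 1=d, 2=b, 3=e, 4=a, 5=c, 6=a. Each edge has distinct colors on its endpoints.

5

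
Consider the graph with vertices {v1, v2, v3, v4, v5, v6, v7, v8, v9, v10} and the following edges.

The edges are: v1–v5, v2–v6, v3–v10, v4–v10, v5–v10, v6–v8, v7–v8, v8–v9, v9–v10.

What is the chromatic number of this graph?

v5 and v10 are adjacent, so at least 2 colors are needed.
A valid assignment using 2 colors: v1=1, v2=1, v3=2, v4=2, v5=2, v6=2, v7=2, v8=1, v9=2, v10=1. Every edge joins two different colors.

2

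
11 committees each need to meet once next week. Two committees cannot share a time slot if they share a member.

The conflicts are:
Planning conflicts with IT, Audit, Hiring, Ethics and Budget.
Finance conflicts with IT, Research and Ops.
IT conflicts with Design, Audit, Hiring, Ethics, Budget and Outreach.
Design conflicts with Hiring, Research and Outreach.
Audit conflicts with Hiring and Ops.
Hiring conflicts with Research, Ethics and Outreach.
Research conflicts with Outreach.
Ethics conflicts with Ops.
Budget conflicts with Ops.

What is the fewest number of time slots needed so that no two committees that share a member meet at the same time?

Planning, IT, Hiring, Ethics pairwise conflict, so at least 4 time slots are needed.
A valid assignment using 4 time slots: Planning=3, Finance=2, IT=1, Design=4, Audit=4, Hiring=2, Research=1, Ethics=4, Budget=2, Ops=1, Outreach=3. Every pair that conflicts lands in different time slots.

4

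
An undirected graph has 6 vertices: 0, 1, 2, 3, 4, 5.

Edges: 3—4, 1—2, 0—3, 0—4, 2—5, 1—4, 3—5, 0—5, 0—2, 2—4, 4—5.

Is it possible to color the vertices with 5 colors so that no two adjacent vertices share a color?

The chromatic number is 4. 0, 3, 4, 5 are mutually adjacent (a clique of size 4), so at least 4 colors are needed.
4 colors suffice: color a → {4}; color b → {1, 5}; color c → {0}; color d → {2, 3}.
Since 5 ≥ 4, a proper 5-coloring certainly exists.

Yes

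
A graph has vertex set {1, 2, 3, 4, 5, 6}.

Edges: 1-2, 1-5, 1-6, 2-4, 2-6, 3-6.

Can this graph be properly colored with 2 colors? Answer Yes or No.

No

1, 2, 6 form a triangle, so at least 3 colors are needed.
So 2 colors are not enough.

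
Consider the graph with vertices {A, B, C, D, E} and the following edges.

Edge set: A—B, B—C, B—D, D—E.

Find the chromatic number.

A and B are adjacent, so at least 2 colors are needed.
2 colors suffice: color 1 → {B, E}; color 2 → {A, C, D}. No two adjacent vertices share a color.

2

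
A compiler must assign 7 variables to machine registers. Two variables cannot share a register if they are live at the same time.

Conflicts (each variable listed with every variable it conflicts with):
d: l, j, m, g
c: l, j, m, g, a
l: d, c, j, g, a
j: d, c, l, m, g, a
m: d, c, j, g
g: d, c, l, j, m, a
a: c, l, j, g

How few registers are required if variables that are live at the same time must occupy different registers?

5

c, l, j, g, a are mutually in conflict, so at least 5 registers are needed.
A valid assignment using 5 registers: d=3, c=3, l=4, j=2, m=4, g=1, a=5. No two conflicting variables share a register.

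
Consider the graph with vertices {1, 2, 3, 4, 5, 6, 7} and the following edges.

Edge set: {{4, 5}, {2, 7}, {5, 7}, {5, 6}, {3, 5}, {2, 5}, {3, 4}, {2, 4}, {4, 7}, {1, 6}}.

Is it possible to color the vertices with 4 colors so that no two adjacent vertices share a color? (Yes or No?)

The chromatic number is 4. 2, 4, 5, 7 form a clique, so at least 4 colors are needed.
4 colors suffice: 1=red, 2=yellow, 3=green, 4=blue, 5=red, 6=blue, 7=green.
That is already a proper 4-coloring.

Yes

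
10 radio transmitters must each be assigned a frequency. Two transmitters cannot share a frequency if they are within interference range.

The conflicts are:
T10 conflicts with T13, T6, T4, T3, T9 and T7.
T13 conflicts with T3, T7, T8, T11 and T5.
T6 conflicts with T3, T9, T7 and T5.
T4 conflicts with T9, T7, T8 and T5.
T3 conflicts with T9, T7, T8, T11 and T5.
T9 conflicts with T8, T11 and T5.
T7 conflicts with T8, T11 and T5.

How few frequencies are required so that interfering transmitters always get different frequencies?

4

T13, T3, T7, T8 are mutually in conflict, so at least 4 frequencies are needed.
Using 4 frequencies: T10=4, T13=3, T6=3, T4=2, T3=2, T9=1, T7=1, T8=4, T11=4, T5=4. Every pair that conflicts lands in different frequencies.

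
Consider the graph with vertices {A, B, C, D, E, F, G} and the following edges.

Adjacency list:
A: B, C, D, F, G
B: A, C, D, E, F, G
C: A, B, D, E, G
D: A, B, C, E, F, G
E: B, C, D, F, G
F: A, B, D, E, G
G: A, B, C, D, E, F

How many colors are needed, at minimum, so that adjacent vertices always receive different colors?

B, C, D, E, G are mutually adjacent (a clique of size 5), so at least 5 colors are needed.
One proper 5-coloring: A=yellow, B=red, C=purple, D=green, E=yellow, F=purple, G=blue. Each edge has distinct colors on its endpoints.

5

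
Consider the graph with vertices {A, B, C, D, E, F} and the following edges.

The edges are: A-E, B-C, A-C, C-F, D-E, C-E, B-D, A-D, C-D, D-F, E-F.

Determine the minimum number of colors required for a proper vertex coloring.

A, C, D, E form a clique, so at least 4 colors are needed.
4 colors suffice: color 1 → {C}; color 2 → {D}; color 3 → {B, E}; color 4 → {A, F}. Every edge joins two different colors.

4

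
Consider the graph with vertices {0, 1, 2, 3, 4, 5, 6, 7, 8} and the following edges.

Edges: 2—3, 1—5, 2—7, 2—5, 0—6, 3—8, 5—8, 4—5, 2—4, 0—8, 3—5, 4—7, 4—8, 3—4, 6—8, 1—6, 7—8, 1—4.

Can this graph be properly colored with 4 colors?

The chromatic number is 4. 2, 3, 4, 5 are pairwise adjacent (a clique of size 4), so at least 4 colors are needed.
4 colors suffice: 0=c, 1=b, 2=b, 3=d, 4=a, 5=c, 6=a, 7=c, 8=b.
That is already a proper 4-coloring.

Yes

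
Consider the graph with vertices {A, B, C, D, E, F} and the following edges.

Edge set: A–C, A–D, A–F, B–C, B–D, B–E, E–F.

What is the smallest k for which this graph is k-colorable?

The cycle C-A-F-E-B-C has odd length 5, so it cannot be 2-colored; at least 3 colors are needed.
3 colors suffice: color 1 → {A, B}; color 2 → {C, D, F}; color 3 → {E}. No two adjacent vertices share a color.

3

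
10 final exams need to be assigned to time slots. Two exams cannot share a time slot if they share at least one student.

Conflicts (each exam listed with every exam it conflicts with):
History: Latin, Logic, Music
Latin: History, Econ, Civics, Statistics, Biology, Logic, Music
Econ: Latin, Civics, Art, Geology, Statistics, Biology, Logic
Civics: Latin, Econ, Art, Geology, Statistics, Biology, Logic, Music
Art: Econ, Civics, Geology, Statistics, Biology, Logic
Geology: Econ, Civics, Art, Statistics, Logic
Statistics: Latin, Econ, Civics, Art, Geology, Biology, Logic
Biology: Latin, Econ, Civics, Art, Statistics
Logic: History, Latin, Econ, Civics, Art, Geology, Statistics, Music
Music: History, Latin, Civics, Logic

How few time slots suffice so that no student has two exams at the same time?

Econ, Civics, Art, Geology, Statistics, Logic pairwise conflict, so at least 6 time slots are needed.
6 time slots suffice: time slot 1 → {Biology, Logic}; time slot 2 → {History, Civics}; time slot 3 → {Econ, Music}; time slot 4 → {Latin, Art}; time slot 5 → {Statistics}; time slot 6 → {Geology}. Every pair that conflicts lands in different time slots.

6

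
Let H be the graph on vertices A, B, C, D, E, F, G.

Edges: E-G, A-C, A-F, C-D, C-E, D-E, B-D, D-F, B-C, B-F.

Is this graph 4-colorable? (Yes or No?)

Yes

The chromatic number is 3. B, D, F are mutually adjacent, so at least 3 colors are needed.
A valid assignment using 3 colors: A=red, B=green, C=blue, D=red, E=green, F=blue, G=red.
Since 4 ≥ 3, a proper 4-coloring certainly exists.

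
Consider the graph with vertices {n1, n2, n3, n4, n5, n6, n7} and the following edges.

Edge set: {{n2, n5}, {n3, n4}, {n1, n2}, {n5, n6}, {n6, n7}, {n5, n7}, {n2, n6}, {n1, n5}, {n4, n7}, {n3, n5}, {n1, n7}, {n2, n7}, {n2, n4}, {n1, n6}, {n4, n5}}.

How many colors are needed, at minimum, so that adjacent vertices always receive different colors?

n1, n2, n5, n6, n7 are pairwise adjacent (a clique of size 5), so at least 5 colors are needed.
5 colors suffice: color red → {n5}; color blue → {n2, n3}; color green → {n7}; color yellow → {n4, n6}; color purple → {n1}. Every edge joins two different colors.

5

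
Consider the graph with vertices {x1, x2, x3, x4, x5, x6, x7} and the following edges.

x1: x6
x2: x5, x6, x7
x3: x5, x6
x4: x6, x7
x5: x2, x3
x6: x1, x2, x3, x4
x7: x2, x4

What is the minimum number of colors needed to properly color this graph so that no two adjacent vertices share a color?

2

x4 and x7 are adjacent, so at least 2 colors are needed.
One proper 2-coloring: x1=blue, x2=blue, x3=blue, x4=blue, x5=red, x6=red, x7=red. Each edge has distinct colors on its endpoints.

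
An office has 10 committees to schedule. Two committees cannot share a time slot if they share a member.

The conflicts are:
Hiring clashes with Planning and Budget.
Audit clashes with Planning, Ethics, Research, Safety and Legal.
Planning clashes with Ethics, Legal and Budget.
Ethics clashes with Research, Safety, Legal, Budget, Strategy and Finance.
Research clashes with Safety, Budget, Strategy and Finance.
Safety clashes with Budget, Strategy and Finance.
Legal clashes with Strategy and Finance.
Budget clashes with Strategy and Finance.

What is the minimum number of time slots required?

Ethics, Research, Safety, Budget, Strategy are mutually in conflict, so at least 5 time slots are needed.
5 time slots suffice: time slot 1 → {Hiring, Ethics}; time slot 2 → {Legal, Budget}; time slot 3 → {Planning, Safety}; time slot 4 → {Research}; time slot 5 → {Audit, Strategy, Finance}. Each listed conflict is separated.

5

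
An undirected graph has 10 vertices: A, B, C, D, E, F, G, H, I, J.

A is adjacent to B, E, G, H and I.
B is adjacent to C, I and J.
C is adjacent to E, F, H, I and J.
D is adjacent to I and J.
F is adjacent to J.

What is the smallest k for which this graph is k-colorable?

3

C, F, J form a triangle, so at least 3 colors are needed.
A valid assignment using 3 colors: A=1, B=3, C=1, D=1, E=2, F=3, G=2, H=2, I=2, J=2. No two adjacent vertices share a color.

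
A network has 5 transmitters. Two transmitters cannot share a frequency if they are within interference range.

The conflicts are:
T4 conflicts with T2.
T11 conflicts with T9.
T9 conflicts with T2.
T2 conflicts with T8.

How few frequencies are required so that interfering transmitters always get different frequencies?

2

T11 and T9 conflict, so at least 2 frequencies are needed.
Using 2 frequencies: T4=2, T11=1, T9=2, T2=1, T8=2. No two conflicting transmitters share a frequency.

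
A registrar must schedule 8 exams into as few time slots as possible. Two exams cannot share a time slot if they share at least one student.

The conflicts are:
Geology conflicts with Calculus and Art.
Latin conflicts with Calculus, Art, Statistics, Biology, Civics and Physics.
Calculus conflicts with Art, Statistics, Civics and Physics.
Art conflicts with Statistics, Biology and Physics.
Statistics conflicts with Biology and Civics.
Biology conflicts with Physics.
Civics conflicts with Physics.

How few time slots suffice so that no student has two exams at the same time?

Latin, Calculus, Civics, Physics all conflict with each other, so at least 4 time slots are needed.
4 time slots suffice: Geology=1, Latin=1, Calculus=2, Art=3, Statistics=4, Biology=2, Civics=3, Physics=4. Each listed conflict is separated.

4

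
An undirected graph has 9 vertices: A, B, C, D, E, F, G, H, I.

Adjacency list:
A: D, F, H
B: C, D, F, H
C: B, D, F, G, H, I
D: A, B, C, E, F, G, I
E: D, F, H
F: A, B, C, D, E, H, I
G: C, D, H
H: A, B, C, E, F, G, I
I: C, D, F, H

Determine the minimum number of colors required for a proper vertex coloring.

4

B, C, D, F are pairwise adjacent (a clique of size 4), so at least 4 colors are needed.
4 colors suffice: color 1 → {F, G}; color 2 → {D, H}; color 3 → {A, C, E}; color 4 → {B, I}. Every edge joins two different colors.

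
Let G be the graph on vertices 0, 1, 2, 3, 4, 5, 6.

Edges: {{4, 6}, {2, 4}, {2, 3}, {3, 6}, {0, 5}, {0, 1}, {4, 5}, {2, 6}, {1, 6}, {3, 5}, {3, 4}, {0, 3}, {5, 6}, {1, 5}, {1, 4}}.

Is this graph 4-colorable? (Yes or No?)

The chromatic number is 4. 1, 4, 5, 6 are mutually adjacent (a clique of size 4), so at least 4 colors are needed.
4 colors suffice: color a → {0, 4}; color b → {6}; color c → {2, 5}; color d → {1, 3}.
That is already a proper 4-coloring.

Yes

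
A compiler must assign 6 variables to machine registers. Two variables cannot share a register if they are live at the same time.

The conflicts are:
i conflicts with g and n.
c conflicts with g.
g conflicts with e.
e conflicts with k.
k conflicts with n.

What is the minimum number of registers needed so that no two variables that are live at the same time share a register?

3

The cycle k-n-i-g-e-k has odd length 5, so it cannot be 2-colored; at least 3 registers are needed.
3 registers suffice: register 1 → {g, k}; register 2 → {i, c, e}; register 3 → {n}. Every pair that conflicts lands in different registers.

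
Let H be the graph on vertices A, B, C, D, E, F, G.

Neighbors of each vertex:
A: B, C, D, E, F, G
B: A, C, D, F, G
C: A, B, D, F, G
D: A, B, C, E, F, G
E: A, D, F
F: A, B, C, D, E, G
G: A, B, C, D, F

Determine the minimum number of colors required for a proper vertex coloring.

6

A, B, C, D, F, G form a clique, so at least 6 colors are needed.
6 colors suffice: color 1 → {D}; color 2 → {F}; color 3 → {A}; color 4 → {E, G}; color 5 → {C}; color 6 → {B}. Every edge joins two different colors.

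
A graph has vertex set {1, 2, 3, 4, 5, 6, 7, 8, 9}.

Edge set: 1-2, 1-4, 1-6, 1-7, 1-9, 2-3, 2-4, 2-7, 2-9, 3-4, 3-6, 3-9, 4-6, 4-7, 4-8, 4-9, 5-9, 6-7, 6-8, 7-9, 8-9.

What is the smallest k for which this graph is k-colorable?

5

1, 2, 4, 7, 9 are mutually adjacent (a clique of size 5), so at least 5 colors are needed.
A valid assignment using 5 colors: 1=purple, 2=yellow, 3=green, 4=red, 5=red, 6=blue, 7=green, 8=green, 9=blue. Each edge has distinct colors on its endpoints.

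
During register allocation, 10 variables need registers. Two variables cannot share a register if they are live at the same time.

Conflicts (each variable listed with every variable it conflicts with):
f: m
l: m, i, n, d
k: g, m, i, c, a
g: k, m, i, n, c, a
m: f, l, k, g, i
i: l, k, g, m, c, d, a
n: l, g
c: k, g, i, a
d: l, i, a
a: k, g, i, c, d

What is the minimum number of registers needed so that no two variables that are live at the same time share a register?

k, g, i, c, a all conflict with each other, so at least 5 registers are needed.
5 registers suffice: register 1 → {f, i, n}; register 2 → {l, g}; register 3 → {k, d}; register 4 → {m, a}; register 5 → {c}. No two conflicting variables share a register.

5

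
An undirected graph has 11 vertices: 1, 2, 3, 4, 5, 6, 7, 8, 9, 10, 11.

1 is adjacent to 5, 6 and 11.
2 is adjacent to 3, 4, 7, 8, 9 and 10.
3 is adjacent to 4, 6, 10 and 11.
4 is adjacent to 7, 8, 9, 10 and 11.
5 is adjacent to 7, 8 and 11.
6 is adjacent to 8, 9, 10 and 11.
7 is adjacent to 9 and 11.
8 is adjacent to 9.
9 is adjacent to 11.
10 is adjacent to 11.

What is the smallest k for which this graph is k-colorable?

4

4, 7, 9, 11 are mutually adjacent (a clique of size 4), so at least 4 colors are needed.
A valid assignment using 4 colors: 1=c, 2=a, 3=d, 4=b, 5=b, 6=b, 7=d, 8=d, 9=c, 10=c, 11=a. No two adjacent vertices share a color.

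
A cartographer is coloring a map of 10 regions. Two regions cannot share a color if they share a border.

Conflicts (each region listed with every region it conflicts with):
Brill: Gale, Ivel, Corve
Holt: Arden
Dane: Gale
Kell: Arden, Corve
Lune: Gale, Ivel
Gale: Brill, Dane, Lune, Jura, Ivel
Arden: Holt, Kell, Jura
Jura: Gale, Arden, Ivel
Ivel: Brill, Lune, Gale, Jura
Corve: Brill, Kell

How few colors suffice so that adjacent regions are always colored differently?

Brill, Gale, Ivel all conflict with each other, so at least 3 colors are needed.
3 colors suffice: color 1 → {Gale, Arden, Corve}; color 2 → {Holt, Dane, Kell, Ivel}; color 3 → {Brill, Lune, Jura}. Every pair that conflicts lands in different colors.

3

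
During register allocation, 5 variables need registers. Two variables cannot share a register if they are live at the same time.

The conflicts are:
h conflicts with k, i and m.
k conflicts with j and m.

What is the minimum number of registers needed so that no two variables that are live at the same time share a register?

h, k, m pairwise conflict, so at least 3 registers are needed.
3 registers suffice: register 1 → {k, i}; register 2 → {h, j}; register 3 → {m}. No two conflicting variables share a register.

3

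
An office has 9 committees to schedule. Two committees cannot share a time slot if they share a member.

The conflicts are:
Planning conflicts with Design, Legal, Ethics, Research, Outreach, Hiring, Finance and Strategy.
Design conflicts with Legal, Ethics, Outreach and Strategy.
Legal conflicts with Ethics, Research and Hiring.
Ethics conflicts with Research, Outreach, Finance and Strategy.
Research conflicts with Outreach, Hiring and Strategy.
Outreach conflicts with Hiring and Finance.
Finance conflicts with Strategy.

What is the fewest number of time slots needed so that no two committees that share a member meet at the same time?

4

Planning, Ethics, Research, Strategy are mutually in conflict, so at least 4 time slots are needed.
4 time slots suffice: Planning=1, Design=3, Legal=4, Ethics=2, Research=3, Outreach=4, Hiring=2, Finance=3, Strategy=4. Each listed conflict is separated.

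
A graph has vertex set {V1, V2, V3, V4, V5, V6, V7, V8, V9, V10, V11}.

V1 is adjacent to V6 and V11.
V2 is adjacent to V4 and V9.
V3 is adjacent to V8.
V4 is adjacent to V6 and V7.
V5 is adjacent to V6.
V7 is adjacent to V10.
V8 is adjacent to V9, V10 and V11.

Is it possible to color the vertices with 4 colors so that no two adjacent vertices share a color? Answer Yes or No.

The chromatic number is 3. The cycle V4-V2-V9-V8-V11-V1-V6-V4 has odd length 7, so it cannot be 2-colored; at least 3 colors are needed.
3 colors suffice: color 1 → {V2, V6, V7, V8}; color 2 → {V1, V3, V4, V5, V9, V10}; color 3 → {V11}.
Since 4 ≥ 3, a proper 4-coloring certainly exists.

Yes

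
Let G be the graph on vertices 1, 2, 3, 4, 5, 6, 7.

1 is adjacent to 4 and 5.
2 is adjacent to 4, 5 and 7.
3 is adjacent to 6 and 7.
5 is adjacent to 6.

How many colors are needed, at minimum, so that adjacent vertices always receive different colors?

The cycle 3-6-5-2-7-3 has odd length 5, so it cannot be 2-colored; at least 3 colors are needed.
3 colors suffice: color red → {4, 5, 7}; color blue → {1, 2, 6}; color green → {3}. No two adjacent vertices share a color.

3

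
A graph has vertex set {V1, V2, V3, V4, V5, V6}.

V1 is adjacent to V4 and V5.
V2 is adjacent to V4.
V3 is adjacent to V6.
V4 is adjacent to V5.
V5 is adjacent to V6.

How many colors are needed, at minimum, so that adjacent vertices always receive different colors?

3

V1, V4, V5 are mutually adjacent, so at least 3 colors are needed.
3 colors suffice: color 1 → {V2, V3, V5}; color 2 → {V4, V6}; color 3 → {V1}. Each edge has distinct colors on its endpoints.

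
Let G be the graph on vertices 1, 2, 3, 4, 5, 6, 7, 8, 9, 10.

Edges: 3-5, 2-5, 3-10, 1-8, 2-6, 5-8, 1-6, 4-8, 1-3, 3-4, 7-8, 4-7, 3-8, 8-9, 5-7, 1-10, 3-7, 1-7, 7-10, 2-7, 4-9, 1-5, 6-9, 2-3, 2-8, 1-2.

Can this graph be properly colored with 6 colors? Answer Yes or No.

The chromatic number is 6. 1, 2, 3, 5, 7, 8 form a clique, so at least 6 colors are needed.
6 colors suffice: 1=d, 2=e, 3=a, 4=d, 5=f, 6=a, 7=c, 8=b, 9=c, 10=b.
That is already a proper 6-coloring.

Yes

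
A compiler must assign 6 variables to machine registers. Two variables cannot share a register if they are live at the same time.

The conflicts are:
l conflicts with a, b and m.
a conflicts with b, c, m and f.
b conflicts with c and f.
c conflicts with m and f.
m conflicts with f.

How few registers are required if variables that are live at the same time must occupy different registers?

a, c, m, f are mutually in conflict, so at least 4 registers are needed.
4 registers suffice: register 1 → {a}; register 2 → {l, c}; register 3 → {f}; register 4 → {b, m}. No two conflicting variables share a register.

4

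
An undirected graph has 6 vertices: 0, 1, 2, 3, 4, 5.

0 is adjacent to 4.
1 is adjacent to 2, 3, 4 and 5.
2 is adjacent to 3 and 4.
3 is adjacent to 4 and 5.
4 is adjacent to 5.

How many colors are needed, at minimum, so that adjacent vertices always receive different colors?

4

1, 3, 4, 5 form a clique, so at least 4 colors are needed.
4 colors suffice: color red → {4}; color blue → {0, 3}; color green → {1}; color yellow → {2, 5}. No two adjacent vertices share a color.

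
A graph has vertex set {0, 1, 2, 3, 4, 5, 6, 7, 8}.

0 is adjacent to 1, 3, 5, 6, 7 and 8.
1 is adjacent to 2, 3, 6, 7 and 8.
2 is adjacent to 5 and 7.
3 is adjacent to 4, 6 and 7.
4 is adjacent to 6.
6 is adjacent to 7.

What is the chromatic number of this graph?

0, 1, 3, 6, 7 are pairwise adjacent (a clique of size 5), so at least 5 colors are needed.
A valid assignment using 5 colors: 0=blue, 1=red, 2=blue, 3=green, 4=red, 5=red, 6=purple, 7=yellow, 8=green. Each edge has distinct colors on its endpoints.

5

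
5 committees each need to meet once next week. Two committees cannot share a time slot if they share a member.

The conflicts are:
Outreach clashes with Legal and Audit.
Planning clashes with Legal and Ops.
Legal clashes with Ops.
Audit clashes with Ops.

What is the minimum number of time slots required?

3

Planning, Legal, Ops all conflict with each other, so at least 3 time slots are needed.
3 time slots suffice: time slot 1 → {Outreach, Ops}; time slot 2 → {Legal, Audit}; time slot 3 → {Planning}. Every pair that conflicts lands in different time slots.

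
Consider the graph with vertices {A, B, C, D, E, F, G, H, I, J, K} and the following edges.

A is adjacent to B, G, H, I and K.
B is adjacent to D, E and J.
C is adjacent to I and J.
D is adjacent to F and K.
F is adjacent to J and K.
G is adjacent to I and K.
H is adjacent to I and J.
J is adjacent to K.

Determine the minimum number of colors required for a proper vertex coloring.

A, G, K form a triangle, so at least 3 colors are needed.
3 colors suffice: color 1 → {B, I, K}; color 2 → {A, D, E, J}; color 3 → {C, F, G, H}. Every edge joins two different colors.

3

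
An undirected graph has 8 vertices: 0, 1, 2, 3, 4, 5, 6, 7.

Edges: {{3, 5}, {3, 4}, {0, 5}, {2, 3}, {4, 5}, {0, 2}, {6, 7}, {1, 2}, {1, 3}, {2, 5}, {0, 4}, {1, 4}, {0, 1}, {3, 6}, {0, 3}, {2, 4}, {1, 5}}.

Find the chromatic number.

0, 1, 2, 3, 4, 5 are mutually adjacent (a clique of size 6), so at least 6 colors are needed.
6 colors suffice: color red → {3, 7}; color blue → {4, 6}; color green → {5}; color yellow → {0}; color purple → {2}; color orange → {1}. No two adjacent vertices share a color.

6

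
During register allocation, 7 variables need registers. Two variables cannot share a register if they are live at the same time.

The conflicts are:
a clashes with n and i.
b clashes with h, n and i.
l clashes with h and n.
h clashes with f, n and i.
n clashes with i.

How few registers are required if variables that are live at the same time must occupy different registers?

4

b, h, n, i pairwise conflict, so at least 4 registers are needed.
4 registers suffice: register 1 → {a, h}; register 2 → {f, n}; register 3 → {l, i}; register 4 → {b}. Each listed conflict is separated.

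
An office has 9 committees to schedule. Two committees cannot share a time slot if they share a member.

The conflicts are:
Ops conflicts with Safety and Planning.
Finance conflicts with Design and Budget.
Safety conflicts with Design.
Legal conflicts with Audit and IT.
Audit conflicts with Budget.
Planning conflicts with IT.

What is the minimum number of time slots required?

The cycle Design-Safety-Ops-Planning-IT-Legal-Audit-Budget-Finance-Design has odd length 9, so it cannot be 2-colored; at least 3 time slots are needed.
Using 3 time slots: Ops=1, Finance=2, Safety=2, Legal=3, Audit=2, Design=1, Planning=2, IT=1, Budget=1. No two conflicting committees share a time slot.

3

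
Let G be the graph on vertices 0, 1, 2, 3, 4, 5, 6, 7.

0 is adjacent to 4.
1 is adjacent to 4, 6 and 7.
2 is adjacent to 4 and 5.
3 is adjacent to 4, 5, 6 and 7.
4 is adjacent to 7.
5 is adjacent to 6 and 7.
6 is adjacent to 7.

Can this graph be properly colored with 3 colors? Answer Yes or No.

3, 5, 6, 7 form a clique, so at least 4 colors are needed.
So 3 colors are not enough.

No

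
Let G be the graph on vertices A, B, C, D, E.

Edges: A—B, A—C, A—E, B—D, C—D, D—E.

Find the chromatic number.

D and E are adjacent, so at least 2 colors are needed.
A valid assignment using 2 colors: A=1, B=2, C=2, D=1, E=2. Each edge has distinct colors on its endpoints.

2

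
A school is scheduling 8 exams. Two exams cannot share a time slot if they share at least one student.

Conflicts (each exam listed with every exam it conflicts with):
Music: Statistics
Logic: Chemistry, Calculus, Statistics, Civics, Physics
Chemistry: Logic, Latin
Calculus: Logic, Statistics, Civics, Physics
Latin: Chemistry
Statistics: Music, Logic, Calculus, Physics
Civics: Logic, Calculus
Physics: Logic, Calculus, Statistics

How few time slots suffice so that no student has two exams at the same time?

Logic, Calculus, Statistics, Physics pairwise conflict, so at least 4 time slots are needed.
4 time slots suffice: time slot 1 → {Music, Logic, Latin}; time slot 2 → {Chemistry, Calculus}; time slot 3 → {Statistics, Civics}; time slot 4 → {Physics}. Each listed conflict is separated.

4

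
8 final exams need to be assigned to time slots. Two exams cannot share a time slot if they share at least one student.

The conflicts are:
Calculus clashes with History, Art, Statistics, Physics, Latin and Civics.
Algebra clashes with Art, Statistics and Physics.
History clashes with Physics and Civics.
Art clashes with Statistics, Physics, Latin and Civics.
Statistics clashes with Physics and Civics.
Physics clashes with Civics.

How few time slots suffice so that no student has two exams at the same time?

Calculus, Art, Statistics, Physics, Civics all conflict with each other, so at least 5 time slots are needed.
Using 5 time slots: Calculus=1, Algebra=1, History=2, Art=2, Statistics=5, Physics=3, Latin=3, Civics=4. No two conflicting exams share a time slot.

5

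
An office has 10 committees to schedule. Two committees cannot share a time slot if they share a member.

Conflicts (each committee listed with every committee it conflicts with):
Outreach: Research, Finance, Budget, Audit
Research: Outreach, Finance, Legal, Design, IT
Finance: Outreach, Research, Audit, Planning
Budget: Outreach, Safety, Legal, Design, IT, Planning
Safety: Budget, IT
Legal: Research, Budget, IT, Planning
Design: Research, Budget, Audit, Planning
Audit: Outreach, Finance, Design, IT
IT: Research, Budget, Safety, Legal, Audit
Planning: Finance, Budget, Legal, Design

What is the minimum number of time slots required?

Outreach, Finance, Audit pairwise conflict, so at least 3 time slots are needed.
A valid assignment using 3 time slots: Outreach=2, Research=1, Finance=3, Budget=1, Safety=3, Legal=3, Design=3, Audit=1, IT=2, Planning=2. Each listed conflict is separated.

3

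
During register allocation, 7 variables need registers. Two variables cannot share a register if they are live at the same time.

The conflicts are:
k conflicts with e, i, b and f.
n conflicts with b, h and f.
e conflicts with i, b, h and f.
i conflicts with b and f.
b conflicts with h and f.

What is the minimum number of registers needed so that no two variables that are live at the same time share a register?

5

k, e, i, b, f pairwise conflict, so at least 5 registers are needed.
5 registers suffice: register 1 → {b}; register 2 → {h, f}; register 3 → {n, e}; register 4 → {k}; register 5 → {i}. Each listed conflict is separated.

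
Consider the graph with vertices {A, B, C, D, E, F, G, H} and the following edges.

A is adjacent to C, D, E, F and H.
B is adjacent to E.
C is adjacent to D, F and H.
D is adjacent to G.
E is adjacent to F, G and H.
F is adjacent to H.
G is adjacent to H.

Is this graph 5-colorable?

Yes

The chromatic number is 4. A, C, F, H are mutually adjacent (a clique of size 4), so at least 4 colors are needed.
4 colors suffice: color 1 → {B, D, H}; color 2 → {A, G}; color 3 → {C, E}; color 4 → {F}.
Since 5 ≥ 4, a proper 5-coloring certainly exists.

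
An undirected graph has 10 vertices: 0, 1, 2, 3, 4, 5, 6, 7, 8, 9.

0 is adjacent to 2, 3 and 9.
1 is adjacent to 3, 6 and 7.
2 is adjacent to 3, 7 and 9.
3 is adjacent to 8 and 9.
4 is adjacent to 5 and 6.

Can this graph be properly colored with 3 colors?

0, 2, 3, 9 are mutually adjacent (a clique of size 4), so at least 4 colors are needed.
So 3 colors are not enough.

No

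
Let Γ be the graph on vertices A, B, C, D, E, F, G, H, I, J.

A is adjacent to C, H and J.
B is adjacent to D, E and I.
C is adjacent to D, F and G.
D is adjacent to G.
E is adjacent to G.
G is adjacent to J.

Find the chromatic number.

3

C, D, G are pairwise adjacent, so at least 3 colors are needed.
3 colors suffice: color red → {B, C, H, J}; color blue → {A, F, G, I}; color green → {D, E}. Each edge has distinct colors on its endpoints.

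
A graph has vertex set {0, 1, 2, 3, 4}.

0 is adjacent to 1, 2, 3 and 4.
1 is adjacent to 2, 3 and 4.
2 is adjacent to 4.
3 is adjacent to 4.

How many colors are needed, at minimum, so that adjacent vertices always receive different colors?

0, 1, 2, 4 form a clique, so at least 4 colors are needed.
4 colors suffice: 0=a, 1=c, 2=d, 3=d, 4=b. No two adjacent vertices share a color.

4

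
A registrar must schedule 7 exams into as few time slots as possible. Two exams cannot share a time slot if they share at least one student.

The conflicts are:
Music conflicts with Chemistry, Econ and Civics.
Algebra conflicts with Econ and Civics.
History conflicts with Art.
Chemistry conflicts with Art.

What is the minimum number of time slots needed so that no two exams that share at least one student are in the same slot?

2

Algebra and Econ conflict, so at least 2 time slots are needed.
2 time slots suffice: time slot 1 → {Music, Algebra, Art}; time slot 2 → {History, Chemistry, Econ, Civics}. No two conflicting exams share a time slot.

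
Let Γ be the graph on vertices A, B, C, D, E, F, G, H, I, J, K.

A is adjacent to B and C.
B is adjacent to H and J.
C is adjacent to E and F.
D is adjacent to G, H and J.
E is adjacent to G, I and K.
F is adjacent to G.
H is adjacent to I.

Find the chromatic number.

The cycle H-I-E-G-D-H has odd length 5, so it cannot be 2-colored; at least 3 colors are needed.
A valid assignment using 3 colors: A=3, B=1, C=2, D=1, E=1, F=1, G=2, H=2, I=3, J=2, K=2. No two adjacent vertices share a color.

3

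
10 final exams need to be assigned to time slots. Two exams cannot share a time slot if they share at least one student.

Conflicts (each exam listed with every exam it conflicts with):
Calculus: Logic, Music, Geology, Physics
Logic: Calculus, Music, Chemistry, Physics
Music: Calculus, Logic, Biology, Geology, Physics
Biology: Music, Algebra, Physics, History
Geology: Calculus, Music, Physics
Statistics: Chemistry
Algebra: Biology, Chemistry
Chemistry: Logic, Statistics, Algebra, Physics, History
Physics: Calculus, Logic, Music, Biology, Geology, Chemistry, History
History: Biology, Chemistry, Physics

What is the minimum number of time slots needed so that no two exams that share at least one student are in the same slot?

4

Calculus, Logic, Music, Physics all conflict with each other, so at least 4 time slots are needed.
4 time slots suffice: Calculus=4, Logic=3, Music=2, Biology=3, Geology=3, Statistics=1, Algebra=1, Chemistry=2, Physics=1, History=4. Each listed conflict is separated.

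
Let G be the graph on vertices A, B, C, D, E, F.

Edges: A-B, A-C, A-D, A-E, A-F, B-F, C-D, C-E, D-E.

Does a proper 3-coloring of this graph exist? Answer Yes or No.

A, C, D, E are pairwise adjacent (a clique of size 4), so at least 4 colors are needed.
So 3 colors are not enough.

No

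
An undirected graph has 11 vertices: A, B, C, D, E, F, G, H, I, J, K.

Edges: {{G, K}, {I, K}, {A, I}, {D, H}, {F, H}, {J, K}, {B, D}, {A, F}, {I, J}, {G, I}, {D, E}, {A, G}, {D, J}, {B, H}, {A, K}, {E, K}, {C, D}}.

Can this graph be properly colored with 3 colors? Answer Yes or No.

No

A, G, I, K form a clique, so at least 4 colors are needed.
So 3 colors are not enough.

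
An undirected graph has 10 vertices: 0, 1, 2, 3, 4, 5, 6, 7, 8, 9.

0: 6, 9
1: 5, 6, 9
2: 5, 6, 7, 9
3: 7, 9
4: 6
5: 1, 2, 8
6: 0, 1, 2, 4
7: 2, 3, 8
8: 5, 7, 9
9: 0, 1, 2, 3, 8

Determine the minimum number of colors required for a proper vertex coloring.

3 and 9 are adjacent, so at least 2 colors are needed.
2 colors suffice: color a → {5, 6, 7, 9}; color b → {0, 1, 2, 3, 4, 8}. Every edge joins two different colors.

2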